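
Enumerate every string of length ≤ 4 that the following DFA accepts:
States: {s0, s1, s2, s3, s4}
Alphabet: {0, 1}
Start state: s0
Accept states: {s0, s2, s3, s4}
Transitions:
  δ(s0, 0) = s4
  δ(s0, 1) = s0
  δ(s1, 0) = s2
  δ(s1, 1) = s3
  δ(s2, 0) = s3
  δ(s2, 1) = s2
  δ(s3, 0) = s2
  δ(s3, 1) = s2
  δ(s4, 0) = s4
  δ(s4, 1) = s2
ε, 0, 1, 00, 01, 10, 11, 000, 001, 010, 011, 100, 101, 110, 111, 0000, 0001, 0010, 0011, 0100, 0101, 0110, 0111, 1000, 1001, 1010, 1011, 1100, 1101, 1110, 1111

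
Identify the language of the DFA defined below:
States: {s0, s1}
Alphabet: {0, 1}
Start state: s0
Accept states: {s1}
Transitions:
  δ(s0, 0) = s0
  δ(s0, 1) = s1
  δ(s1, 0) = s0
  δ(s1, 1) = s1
Testing a few strings:
  '11' → accept
  '110' → reject
  '1' → accept
  '00' → reject
State roles: s0=last symbol not 1; s1=last symbol is 1
All binary strings ending with 1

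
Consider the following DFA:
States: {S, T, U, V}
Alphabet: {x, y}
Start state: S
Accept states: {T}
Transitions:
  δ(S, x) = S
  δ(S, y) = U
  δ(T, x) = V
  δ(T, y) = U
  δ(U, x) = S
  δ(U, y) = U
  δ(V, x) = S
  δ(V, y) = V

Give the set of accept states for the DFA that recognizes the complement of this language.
Complement accept states = All states \ Original accept states
= {S, T, U, V} \ {T}
{S, U, V}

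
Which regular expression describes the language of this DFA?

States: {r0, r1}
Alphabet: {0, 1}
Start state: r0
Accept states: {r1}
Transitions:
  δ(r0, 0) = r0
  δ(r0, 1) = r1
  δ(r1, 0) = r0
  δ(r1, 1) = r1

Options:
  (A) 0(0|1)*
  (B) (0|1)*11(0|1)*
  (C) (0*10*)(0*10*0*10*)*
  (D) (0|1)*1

Check each option against the DFA on short strings; one disagreement eliminates an option:
  (A) 0(0|1)*: on '0' the DFA goes r0 → r0 and rejects (r0 ∉ Accept), but the regex matches it → eliminate
  (B) (0|1)*11(0|1)*: on '1' the DFA goes r0 → r1 and accepts (r1 ∈ Accept), but the regex does not match it → eliminate
  (C) (0*10*)(0*10*0*10*)*: on '10' the DFA goes r0 → r1 → r0 and rejects (r0 ∉ Accept), but the regex matches it → eliminate
  (D) (0|1)*1: agrees with the DFA on every string of length ≤ 6
Only (D) is consistent with the DFA.
(D) (0|1)*1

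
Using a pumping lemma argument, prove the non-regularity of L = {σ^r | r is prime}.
Assume L is regular with pumping length p. Idea: pumping by a suitable count produces a composite length.
Let q be a prime with q ≥ p and choose s = σ^q ∈ L. By the pumping lemma, s = xyz with |xy| ≤ p, |y| = k ≥ 1. Take i = q+1: |xy^(q+1)z| = q + q·k = q(1+k). Since q ≥ 2 and 1+k ≥ 2, q(1+k) is composite, so xy^(q+1)z ∉ L.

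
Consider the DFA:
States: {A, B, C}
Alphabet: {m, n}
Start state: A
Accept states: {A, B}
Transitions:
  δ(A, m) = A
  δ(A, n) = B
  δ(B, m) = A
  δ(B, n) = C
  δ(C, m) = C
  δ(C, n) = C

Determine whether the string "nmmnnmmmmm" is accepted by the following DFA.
Processing string "nmmnnmmmmm":
  A --n--> B
  B --m--> A
  A --m--> A
  A --n--> B
  B --n--> C
  C --m--> C
  C --m--> C
  C --m--> C
  C --m--> C
  C --m--> C
Final state: C
Accept states: {A, B}
No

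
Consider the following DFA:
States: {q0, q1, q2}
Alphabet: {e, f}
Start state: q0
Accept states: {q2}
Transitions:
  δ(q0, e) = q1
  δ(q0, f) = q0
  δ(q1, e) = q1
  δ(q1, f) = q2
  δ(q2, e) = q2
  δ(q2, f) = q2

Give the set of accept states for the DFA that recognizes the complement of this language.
Complement accept states = All states \ Original accept states
= {q0, q1, q2} \ {q2}
{q0, q1}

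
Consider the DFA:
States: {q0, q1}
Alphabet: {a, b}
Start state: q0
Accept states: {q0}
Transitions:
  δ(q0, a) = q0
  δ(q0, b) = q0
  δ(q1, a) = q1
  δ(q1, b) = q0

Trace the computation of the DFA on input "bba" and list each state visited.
read 'b': q0 → q0
  read 'b': q0 → q0
  read 'a': q0 → q0
q0 -> q0 -> q0 -> q0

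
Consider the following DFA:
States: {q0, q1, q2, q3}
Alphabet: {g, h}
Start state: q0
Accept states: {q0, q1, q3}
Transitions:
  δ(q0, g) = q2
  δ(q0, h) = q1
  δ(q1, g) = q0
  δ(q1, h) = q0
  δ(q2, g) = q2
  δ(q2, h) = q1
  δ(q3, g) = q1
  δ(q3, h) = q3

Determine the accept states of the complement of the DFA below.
Complement accept states = All states \ Original accept states
= {q0, q1, q2, q3} \ {q0, q1, q3}
{q2}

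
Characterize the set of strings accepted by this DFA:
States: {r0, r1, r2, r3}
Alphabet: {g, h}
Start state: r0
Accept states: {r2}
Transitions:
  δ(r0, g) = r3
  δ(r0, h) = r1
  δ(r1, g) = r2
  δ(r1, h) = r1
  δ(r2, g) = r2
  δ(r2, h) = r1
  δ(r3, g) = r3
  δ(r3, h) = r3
Testing a few strings:
  'gg' → reject
  'gh' → reject
  'hg' → accept
  'ghg' → reject
State roles: r0=no input read; r1=started with h, last symbol h; r2=started with h, last symbol g; r3=started with g (dead)
All strings over {g,h} that start with h and end with g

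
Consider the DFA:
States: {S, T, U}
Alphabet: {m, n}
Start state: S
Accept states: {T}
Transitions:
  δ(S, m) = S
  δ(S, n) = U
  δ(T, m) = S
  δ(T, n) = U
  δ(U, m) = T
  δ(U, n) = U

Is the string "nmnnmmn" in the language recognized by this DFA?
Processing string "nmnnmmn":
  S --n--> U
  U --m--> T
  T --n--> U
  U --n--> U
  U --m--> T
  T --m--> S
  S --n--> U
Final state: U
Accept states: {T}
No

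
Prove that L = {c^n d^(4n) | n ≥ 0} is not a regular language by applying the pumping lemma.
Assume L is regular with pumping length p. Idea: pumping the c-block breaks the 1:4 ratio.
Choose s = c^p d^(4p) (length 5p ≥ p). By the pumping lemma, s = xyz with |xy| ≤ p, |y| > 0, so y = c^k with k ≥ 1. Then xy²z = c^(p+k) d^(4p). For this to be in L we would need 4p = 4(p+k), i.e. 4k = 0, contradicting k ≥ 1. So xy²z ∉ L.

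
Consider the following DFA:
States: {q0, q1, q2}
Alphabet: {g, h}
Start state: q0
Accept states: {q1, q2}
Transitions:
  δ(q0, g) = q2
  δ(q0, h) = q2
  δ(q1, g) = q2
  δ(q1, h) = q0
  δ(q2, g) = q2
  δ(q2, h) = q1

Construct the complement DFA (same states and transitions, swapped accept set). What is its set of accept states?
Complement accept states = All states \ Original accept states
= {q0, q1, q2} \ {q1, q2}
{q0}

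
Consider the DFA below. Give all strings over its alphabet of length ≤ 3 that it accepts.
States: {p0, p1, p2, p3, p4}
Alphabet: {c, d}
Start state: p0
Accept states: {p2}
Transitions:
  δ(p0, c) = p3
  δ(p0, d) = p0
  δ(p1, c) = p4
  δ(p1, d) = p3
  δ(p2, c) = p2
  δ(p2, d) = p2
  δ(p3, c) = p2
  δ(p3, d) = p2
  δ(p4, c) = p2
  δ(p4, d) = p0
cc, cd, ccc, ccd, cdc, cdd, dcc, dcd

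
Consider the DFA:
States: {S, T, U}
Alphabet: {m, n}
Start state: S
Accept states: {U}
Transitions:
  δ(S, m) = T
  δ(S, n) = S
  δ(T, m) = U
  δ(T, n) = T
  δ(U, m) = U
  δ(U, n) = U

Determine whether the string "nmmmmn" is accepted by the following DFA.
Processing string "nmmmmn":
  S --n--> S
  S --m--> T
  T --m--> U
  U --m--> U
  U --m--> U
  U --n--> U
Final state: U
Accept states: {U}
Yes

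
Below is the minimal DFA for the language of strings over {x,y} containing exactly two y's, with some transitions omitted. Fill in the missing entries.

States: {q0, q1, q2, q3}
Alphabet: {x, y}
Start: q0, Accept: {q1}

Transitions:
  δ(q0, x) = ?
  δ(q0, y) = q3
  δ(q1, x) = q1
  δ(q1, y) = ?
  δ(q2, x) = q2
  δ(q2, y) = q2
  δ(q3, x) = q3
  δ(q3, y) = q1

From the language and accept set, identify what each state tracks — q0: zero y's; q1: two y's; q2: ≥ three y's (dead); q3: one y.
Each missing δ(q, a) is the state matching the new tracked value after reading a.
δ(q0, x) = q0; δ(q1, y) = q2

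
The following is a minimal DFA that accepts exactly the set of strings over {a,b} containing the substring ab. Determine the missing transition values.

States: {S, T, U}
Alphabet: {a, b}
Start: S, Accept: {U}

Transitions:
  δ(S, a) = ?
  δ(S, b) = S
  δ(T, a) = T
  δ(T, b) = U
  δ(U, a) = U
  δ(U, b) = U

From the language and accept set, identify what each state tracks — S: no a seen yet; T: seen a a, waiting for b; U: substring ab seen.
Each missing δ(q, a) is the state matching the new tracked value after reading a.
δ(S, a) = T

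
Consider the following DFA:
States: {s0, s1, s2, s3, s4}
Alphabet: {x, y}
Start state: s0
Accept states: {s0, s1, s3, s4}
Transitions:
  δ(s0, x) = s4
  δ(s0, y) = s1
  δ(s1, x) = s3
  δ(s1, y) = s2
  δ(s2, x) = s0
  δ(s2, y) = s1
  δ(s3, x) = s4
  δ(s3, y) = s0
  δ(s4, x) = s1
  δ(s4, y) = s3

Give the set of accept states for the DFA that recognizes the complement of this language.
Complement accept states = All states \ Original accept states
= {s0, s1, s2, s3, s4} \ {s0, s1, s3, s4}
{s2}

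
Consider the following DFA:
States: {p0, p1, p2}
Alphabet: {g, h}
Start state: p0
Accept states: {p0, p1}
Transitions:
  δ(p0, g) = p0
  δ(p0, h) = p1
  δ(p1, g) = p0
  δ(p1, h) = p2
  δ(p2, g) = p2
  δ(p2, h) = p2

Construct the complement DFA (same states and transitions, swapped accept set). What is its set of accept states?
Complement accept states = All states \ Original accept states
= {p0, p1, p2} \ {p0, p1}
{p2}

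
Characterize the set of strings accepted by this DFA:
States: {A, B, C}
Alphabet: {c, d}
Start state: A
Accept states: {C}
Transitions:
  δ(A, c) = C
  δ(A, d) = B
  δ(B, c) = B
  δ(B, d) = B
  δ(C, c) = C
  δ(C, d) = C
Testing a few strings:
  'c' → accept
  'cd' → accept
  'dcd' → reject
  'd' → reject
State roles: A=no input read; B=started with d (dead); C=started with c
All strings over {c,d} starting with c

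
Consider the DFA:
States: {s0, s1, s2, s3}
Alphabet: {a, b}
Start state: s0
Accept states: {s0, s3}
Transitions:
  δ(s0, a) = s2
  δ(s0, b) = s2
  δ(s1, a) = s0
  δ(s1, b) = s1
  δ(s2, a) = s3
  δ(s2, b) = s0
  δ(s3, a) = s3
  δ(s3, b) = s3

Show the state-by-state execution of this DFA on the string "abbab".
read 'a': s0 → s2
  read 'b': s2 → s0
  read 'b': s0 → s2
  read 'a': s2 → s3
  read 'b': s3 → s3
s0 -> s2 -> s0 -> s2 -> s3 -> s3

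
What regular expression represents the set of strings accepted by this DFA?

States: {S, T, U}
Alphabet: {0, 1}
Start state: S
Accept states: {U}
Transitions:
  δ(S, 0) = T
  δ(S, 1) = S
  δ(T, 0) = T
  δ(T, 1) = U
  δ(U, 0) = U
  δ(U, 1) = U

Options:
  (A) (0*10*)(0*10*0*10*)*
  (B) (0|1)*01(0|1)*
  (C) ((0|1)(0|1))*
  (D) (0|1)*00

Check each option against the DFA on short strings; one disagreement eliminates an option:
  (A) (0*10*)(0*10*0*10*)*: on '1' the DFA goes S → S and rejects (S ∉ Accept), but the regex matches it → eliminate
  (B) (0|1)*01(0|1)*: agrees with the DFA on every string of length ≤ 6
  (C) ((0|1)(0|1))*: on ε the DFA stays in S and rejects (S ∉ Accept), but the regex matches it → eliminate
  (D) (0|1)*00: on '00' the DFA goes S → T → T and rejects (T ∉ Accept), but the regex matches it → eliminate
Only (B) is consistent with the DFA.
(B) (0|1)*01(0|1)*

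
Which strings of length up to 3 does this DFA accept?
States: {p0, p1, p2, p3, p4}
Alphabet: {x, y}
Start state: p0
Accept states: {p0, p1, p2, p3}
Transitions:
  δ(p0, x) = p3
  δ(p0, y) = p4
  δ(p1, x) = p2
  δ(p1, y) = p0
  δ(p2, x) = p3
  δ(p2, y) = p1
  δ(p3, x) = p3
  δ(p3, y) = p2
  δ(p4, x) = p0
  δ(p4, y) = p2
ε, x, xx, xy, yx, yy, xxx, xxy, xyx, xyy, yxx, yyx, yyy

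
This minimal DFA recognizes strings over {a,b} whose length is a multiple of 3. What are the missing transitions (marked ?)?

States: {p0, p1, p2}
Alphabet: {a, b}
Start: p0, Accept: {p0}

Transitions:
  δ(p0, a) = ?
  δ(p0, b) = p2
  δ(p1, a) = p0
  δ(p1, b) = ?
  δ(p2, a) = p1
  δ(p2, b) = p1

From the language and accept set, identify what each state tracks — p0: length ≡ 0 (mod 3); p1: length ≡ 2 (mod 3); p2: length ≡ 1 (mod 3).
Each missing δ(q, a) is the state matching the new tracked value after reading a.
δ(p0, a) = p2; δ(p1, b) = p0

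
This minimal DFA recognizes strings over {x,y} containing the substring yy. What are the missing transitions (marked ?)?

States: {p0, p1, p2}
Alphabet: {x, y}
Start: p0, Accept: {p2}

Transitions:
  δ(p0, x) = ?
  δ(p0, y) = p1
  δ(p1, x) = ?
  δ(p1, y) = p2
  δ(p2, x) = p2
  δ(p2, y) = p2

From the language and accept set, identify what each state tracks — p0: no progress toward yy; p1: one trailing y; p2: substring yy seen.
Each missing δ(q, a) is the state matching the new tracked value after reading a.
δ(p0, x) = p0; δ(p1, x) = p0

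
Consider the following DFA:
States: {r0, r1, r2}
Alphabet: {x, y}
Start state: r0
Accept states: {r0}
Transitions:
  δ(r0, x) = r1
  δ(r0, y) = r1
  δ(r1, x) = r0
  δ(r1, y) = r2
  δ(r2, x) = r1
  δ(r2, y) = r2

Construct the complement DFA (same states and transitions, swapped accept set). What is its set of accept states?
Complement accept states = All states \ Original accept states
= {r0, r1, r2} \ {r0}
{r1, r2}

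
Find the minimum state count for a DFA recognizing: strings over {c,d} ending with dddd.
By Myhill–Nerode, count the distinguishable equivalence classes: 5 classes — one per longest suffix of the input that is a prefix of 'dddd' (lengths 0 through 4); only the length-4 class is accepting.
5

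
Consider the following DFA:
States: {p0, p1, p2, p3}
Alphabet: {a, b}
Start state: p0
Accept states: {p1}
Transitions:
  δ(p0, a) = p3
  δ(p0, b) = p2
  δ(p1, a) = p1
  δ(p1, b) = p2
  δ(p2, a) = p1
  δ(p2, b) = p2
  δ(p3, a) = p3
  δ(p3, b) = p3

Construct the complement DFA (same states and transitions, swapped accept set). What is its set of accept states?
Complement accept states = All states \ Original accept states
= {p0, p1, p2, p3} \ {p1}
{p0, p2, p3}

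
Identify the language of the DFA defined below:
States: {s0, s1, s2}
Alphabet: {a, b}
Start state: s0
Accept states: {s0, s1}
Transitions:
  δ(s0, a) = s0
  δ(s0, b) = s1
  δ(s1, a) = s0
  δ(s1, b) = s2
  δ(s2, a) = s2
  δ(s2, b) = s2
Testing a few strings:
  'bb' → reject
  'b' → accept
  'aaa' → accept
  'a' → accept
State roles: s0=last symbol not b (ok); s1=last symbol b (ok); s2=saw bb (dead)
All strings over {a,b} with no two consecutive b's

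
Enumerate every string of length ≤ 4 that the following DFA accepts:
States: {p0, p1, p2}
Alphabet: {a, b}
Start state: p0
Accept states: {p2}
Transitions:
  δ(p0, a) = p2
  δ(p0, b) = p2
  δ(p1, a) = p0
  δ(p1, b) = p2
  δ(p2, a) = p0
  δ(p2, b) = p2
a, b, ab, bb, aaa, aab, abb, baa, bab, bbb, aaab, aabb, abaa, abab, abbb, baab, babb, bbaa, bbab, bbbb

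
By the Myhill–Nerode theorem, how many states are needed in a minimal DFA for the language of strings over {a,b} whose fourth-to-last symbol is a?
By Myhill–Nerode, count the distinguishable equivalence classes: 2^4 = 16 classes — the DFA must remember the last 4 symbols read; every pair of distinct length-4 suffixes is distinguishable by some continuation.
16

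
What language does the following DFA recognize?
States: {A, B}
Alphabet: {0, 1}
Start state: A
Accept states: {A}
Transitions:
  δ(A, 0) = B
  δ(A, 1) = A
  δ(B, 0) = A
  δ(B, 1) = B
Testing a few strings:
  '100' → accept
  '101' → reject
  '11' → accept
  '10' → reject
State roles: A=even number of 0's so far; B=odd number of 0's so far
All binary strings with an even number of 0's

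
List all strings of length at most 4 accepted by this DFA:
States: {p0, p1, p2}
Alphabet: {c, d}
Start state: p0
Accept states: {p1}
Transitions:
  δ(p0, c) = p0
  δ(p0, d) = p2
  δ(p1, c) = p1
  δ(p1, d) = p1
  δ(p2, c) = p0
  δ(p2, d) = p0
None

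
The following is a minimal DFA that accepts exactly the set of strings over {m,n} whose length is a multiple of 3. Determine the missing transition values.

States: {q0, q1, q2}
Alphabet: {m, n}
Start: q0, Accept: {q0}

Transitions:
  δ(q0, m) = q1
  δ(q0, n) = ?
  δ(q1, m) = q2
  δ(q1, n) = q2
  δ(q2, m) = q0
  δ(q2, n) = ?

From the language and accept set, identify what each state tracks — q0: length ≡ 0 (mod 3); q1: length ≡ 1 (mod 3); q2: length ≡ 2 (mod 3).
Each missing δ(q, a) is the state matching the new tracked value after reading a.
δ(q0, n) = q1; δ(q2, n) = q0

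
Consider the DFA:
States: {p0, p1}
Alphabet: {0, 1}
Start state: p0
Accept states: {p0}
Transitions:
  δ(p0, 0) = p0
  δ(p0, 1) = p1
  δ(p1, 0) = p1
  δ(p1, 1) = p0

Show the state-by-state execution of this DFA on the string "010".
read '0': p0 → p0
  read '1': p0 → p1
  read '0': p1 → p1
p0 -> p0 -> p1 -> p1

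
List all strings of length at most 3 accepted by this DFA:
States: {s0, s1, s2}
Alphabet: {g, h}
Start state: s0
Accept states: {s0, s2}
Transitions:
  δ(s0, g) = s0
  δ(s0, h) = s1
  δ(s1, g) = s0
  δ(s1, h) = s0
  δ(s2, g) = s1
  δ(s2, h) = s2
ε, g, gg, hg, hh, ggg, ghg, ghh, hgg, hhg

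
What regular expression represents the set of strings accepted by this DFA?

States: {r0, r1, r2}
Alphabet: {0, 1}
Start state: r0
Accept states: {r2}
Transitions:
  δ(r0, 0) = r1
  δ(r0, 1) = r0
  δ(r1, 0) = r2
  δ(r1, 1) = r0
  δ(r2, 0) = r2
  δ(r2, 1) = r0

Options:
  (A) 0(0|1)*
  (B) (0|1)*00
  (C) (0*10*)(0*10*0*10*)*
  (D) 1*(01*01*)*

Check each option against the DFA on short strings; one disagreement eliminates an option:
  (A) 0(0|1)*: on '0' the DFA goes r0 → r1 and rejects (r1 ∉ Accept), but the regex matches it → eliminate
  (B) (0|1)*00: agrees with the DFA on every string of length ≤ 6
  (C) (0*10*)(0*10*0*10*)*: on '1' the DFA goes r0 → r0 and rejects (r0 ∉ Accept), but the regex matches it → eliminate
  (D) 1*(01*01*)*: on ε the DFA stays in r0 and rejects (r0 ∉ Accept), but the regex matches it → eliminate
Only (B) is consistent with the DFA.
(B) (0|1)*00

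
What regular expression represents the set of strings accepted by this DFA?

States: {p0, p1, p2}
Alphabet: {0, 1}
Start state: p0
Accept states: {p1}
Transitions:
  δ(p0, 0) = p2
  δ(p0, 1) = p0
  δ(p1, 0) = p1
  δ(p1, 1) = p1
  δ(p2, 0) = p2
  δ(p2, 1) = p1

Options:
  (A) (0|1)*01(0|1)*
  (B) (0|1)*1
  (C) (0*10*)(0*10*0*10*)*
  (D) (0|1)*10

Check each option against the DFA on short strings; one disagreement eliminates an option:
  (A) (0|1)*01(0|1)*: agrees with the DFA on every string of length ≤ 6
  (B) (0|1)*1: on '1' the DFA goes p0 → p0 and rejects (p0 ∉ Accept), but the regex matches it → eliminate
  (C) (0*10*)(0*10*0*10*)*: on '1' the DFA goes p0 → p0 and rejects (p0 ∉ Accept), but the regex matches it → eliminate
  (D) (0|1)*10: on '01' the DFA goes p0 → p2 → p1 and accepts (p1 ∈ Accept), but the regex does not match it → eliminate
Only (A) is consistent with the DFA.
(A) (0|1)*01(0|1)*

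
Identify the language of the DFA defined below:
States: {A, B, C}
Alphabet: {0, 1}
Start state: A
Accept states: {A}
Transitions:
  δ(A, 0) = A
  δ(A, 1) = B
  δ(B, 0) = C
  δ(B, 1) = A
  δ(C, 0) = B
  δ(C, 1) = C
Testing a few strings:
  '000' → accept
  '101' → reject
  '1100' → accept
  '100' → reject
State roles: A=value ≡ 0 (mod 3); B=value ≡ 1 (mod 3); C=value ≡ 2 (mod 3)
All binary strings representing a multiple of 3 (read in base 2; leading zeros allowed and ε counts as 0)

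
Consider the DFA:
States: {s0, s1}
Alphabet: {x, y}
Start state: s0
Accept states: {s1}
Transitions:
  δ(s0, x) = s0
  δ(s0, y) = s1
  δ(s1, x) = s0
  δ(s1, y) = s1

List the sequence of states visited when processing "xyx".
read 'x': s0 → s0
  read 'y': s0 → s1
  read 'x': s1 → s0
s0 -> s0 -> s1 -> s0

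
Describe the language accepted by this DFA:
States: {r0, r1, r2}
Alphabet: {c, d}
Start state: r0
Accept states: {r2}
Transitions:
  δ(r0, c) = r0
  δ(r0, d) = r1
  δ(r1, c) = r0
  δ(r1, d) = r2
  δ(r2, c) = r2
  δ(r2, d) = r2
Testing a few strings:
  'cc' → reject
  'cdd' → accept
  'dcc' → reject
  'ddc' → accept
State roles: r0=no progress toward dd; r1=one trailing d; r2=substring dd seen
All strings over {c,d} containing the substring dd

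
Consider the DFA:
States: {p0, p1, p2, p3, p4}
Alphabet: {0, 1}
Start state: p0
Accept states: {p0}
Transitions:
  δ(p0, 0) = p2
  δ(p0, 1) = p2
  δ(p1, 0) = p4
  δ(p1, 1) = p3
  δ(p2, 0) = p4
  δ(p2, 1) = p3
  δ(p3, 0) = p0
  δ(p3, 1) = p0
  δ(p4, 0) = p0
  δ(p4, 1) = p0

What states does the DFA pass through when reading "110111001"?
read '1': p0 → p2
  read '1': p2 → p3
  read '0': p3 → p0
  read '1': p0 → p2
  read '1': p2 → p3
  read '1': p3 → p0
  read '0': p0 → p2
  read '0': p2 → p4
  read '1': p4 → p0
p0 -> p2 -> p3 -> p0 -> p2 -> p3 -> p0 -> p2 -> p4 -> p0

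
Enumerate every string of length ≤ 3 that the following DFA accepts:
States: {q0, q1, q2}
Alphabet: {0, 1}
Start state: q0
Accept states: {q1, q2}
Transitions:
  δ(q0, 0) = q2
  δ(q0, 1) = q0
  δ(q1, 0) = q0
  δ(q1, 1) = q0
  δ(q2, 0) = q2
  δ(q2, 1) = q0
0, 00, 10, 000, 010, 100, 110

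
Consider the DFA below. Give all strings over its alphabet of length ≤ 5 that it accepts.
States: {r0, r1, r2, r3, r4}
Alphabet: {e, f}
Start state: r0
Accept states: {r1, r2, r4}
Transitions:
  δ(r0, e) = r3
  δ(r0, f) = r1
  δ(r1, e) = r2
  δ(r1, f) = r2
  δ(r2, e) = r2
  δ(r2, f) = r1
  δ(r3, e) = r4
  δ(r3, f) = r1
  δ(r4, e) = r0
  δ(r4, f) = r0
f, ee, ef, fe, ff, efe, eff, fee, fef, ffe, fff, eeef, eeff, efee, efef, effe, efff, feee, feef, fefe, feff, ffee, ffef, fffe, ffff, eeeee, eeeef, eeefe, eeeff, eefee, eefef, eeffe, eefff, efeee, efeef, efefe, efeff, effee, effef, efffe, effff, feeee, feeef, feefe, feeff, fefee, fefef, feffe, fefff, ffeee, ffeef, ffefe, ffeff, fffee, fffef, ffffe, fffff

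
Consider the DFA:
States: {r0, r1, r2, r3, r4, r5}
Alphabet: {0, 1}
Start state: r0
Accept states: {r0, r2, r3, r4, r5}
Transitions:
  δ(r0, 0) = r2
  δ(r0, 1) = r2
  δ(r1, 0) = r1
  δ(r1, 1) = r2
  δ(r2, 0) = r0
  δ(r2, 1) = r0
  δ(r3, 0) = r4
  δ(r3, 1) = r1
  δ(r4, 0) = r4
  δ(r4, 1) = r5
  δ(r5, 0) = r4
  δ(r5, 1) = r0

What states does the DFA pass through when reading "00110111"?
read '0': r0 → r2
  read '0': r2 → r0
  read '1': r0 → r2
  read '1': r2 → r0
  read '0': r0 → r2
  read '1': r2 → r0
  read '1': r0 → r2
  read '1': r2 → r0
r0 -> r2 -> r0 -> r2 -> r0 -> r2 -> r0 -> r2 -> r0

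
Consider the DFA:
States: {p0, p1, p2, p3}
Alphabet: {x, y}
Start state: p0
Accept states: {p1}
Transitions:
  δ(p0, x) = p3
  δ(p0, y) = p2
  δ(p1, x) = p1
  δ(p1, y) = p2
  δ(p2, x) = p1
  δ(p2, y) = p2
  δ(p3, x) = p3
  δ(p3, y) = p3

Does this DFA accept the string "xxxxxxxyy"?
Processing string "xxxxxxxyy":
  p0 --x--> p3
  p3 --x--> p3
  p3 --x--> p3
  p3 --x--> p3
  p3 --x--> p3
  p3 --x--> p3
  p3 --x--> p3
  p3 --y--> p3
  p3 --y--> p3
Final state: p3
Accept states: {p1}
No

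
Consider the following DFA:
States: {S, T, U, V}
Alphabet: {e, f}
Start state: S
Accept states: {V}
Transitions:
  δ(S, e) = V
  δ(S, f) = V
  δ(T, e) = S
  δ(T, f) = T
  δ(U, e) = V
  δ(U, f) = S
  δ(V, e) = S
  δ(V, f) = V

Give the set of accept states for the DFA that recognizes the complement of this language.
Complement accept states = All states \ Original accept states
= {S, T, U, V} \ {V}
{S, T, U}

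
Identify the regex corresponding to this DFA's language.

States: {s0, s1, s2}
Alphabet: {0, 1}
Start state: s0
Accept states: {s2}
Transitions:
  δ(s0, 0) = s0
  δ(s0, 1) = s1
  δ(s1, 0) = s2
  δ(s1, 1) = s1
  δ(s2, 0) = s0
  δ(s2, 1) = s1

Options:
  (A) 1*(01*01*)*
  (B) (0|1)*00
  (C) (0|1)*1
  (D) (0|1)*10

Check each option against the DFA on short strings; one disagreement eliminates an option:
  (A) 1*(01*01*)*: on ε the DFA stays in s0 and rejects (s0 ∉ Accept), but the regex matches it → eliminate
  (B) (0|1)*00: on '00' the DFA goes s0 → s0 → s0 and rejects (s0 ∉ Accept), but the regex matches it → eliminate
  (C) (0|1)*1: on '1' the DFA goes s0 → s1 and rejects (s1 ∉ Accept), but the regex matches it → eliminate
  (D) (0|1)*10: agrees with the DFA on every string of length ≤ 6
Only (D) is consistent with the DFA.
(D) (0|1)*10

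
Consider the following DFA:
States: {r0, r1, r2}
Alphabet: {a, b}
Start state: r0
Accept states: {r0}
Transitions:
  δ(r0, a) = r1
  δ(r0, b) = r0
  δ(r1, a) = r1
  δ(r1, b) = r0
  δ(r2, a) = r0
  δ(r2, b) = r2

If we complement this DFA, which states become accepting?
Complement accept states = All states \ Original accept states
= {r0, r1, r2} \ {r0}
{r1, r2}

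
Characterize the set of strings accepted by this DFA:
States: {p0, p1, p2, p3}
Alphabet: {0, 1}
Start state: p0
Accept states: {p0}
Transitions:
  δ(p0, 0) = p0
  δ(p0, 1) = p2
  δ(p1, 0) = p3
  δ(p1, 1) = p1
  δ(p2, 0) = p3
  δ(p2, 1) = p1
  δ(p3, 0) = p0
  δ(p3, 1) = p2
Testing a few strings:
  '1' → reject
  '1000' → accept
  '0' → accept
  '10' → reject
State roles: p0=value ≡ 0 (mod 4); p1=value ≡ 3 (mod 4); p2=value ≡ 1 (mod 4); p3=value ≡ 2 (mod 4)
All binary strings representing a multiple of 4 (read in base 2; leading zeros allowed and ε counts as 0)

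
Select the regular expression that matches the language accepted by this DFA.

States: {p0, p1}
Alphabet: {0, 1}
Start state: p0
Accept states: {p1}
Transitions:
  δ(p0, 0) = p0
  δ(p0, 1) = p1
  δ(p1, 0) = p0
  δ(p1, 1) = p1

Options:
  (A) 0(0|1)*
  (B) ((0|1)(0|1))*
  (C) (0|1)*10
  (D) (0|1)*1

Check each option against the DFA on short strings; one disagreement eliminates an option:
  (A) 0(0|1)*: on '0' the DFA goes p0 → p0 and rejects (p0 ∉ Accept), but the regex matches it → eliminate
  (B) ((0|1)(0|1))*: on ε the DFA stays in p0 and rejects (p0 ∉ Accept), but the regex matches it → eliminate
  (C) (0|1)*10: on '1' the DFA goes p0 → p1 and accepts (p1 ∈ Accept), but the regex does not match it → eliminate
  (D) (0|1)*1: agrees with the DFA on every string of length ≤ 6
Only (D) is consistent with the DFA.
(D) (0|1)*1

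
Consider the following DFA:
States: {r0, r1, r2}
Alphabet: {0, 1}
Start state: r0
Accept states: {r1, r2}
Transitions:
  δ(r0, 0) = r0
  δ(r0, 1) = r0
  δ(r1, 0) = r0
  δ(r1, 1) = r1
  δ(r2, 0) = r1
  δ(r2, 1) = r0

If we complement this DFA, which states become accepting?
Complement accept states = All states \ Original accept states
= {r0, r1, r2} \ {r1, r2}
{r0}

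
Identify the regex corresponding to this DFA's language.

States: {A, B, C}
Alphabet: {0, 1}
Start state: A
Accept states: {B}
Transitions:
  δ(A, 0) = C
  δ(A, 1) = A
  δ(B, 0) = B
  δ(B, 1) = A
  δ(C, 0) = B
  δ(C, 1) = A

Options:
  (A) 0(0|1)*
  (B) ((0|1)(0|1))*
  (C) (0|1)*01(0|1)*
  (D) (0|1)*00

Check each option against the DFA on short strings; one disagreement eliminates an option:
  (A) 0(0|1)*: on '0' the DFA goes A → C and rejects (C ∉ Accept), but the regex matches it → eliminate
  (B) ((0|1)(0|1))*: on ε the DFA stays in A and rejects (A ∉ Accept), but the regex matches it → eliminate
  (C) (0|1)*01(0|1)*: on '00' the DFA goes A → C → B and accepts (B ∈ Accept), but the regex does not match it → eliminate
  (D) (0|1)*00: agrees with the DFA on every string of length ≤ 6
Only (D) is consistent with the DFA.
(D) (0|1)*00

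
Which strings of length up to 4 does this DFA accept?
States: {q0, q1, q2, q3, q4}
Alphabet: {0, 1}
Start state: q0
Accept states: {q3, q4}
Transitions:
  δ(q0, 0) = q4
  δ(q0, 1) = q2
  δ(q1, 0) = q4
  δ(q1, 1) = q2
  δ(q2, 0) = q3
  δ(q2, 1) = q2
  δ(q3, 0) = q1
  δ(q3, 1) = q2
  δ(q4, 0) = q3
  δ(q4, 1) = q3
0, 00, 01, 10, 110, 0000, 0010, 0100, 0110, 1000, 1010, 1110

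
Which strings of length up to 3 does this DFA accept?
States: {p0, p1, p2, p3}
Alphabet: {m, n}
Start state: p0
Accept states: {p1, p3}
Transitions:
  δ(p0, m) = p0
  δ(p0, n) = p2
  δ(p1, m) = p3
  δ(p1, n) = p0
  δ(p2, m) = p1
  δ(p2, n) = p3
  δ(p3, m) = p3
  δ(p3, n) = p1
nm, nn, mnm, mnn, nmm, nnm, nnn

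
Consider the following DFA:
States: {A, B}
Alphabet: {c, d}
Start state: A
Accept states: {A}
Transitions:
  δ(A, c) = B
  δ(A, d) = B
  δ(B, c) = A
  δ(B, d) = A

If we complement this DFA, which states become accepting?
Complement accept states = All states \ Original accept states
= {A, B} \ {A}
{B}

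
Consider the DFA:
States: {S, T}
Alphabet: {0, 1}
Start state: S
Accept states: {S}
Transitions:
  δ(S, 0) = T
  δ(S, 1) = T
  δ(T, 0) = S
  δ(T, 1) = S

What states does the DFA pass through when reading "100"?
read '1': S → T
  read '0': T → S
  read '0': S → T
S -> T -> S -> T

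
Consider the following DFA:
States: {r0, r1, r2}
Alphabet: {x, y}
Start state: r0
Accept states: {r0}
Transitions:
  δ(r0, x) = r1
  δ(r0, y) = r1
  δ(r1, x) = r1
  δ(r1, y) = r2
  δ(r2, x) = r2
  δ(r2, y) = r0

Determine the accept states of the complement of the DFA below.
Complement accept states = All states \ Original accept states
= {r0, r1, r2} \ {r0}
{r1, r2}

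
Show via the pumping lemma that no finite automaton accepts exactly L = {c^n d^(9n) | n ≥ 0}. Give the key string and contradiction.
Assume L is regular with pumping length p. Idea: pumping the c-block breaks the 1:9 ratio.
Choose s = c^p d^(9p) (length 10p ≥ p). By the pumping lemma, s = xyz with |xy| ≤ p, |y| > 0, so y = c^k with k ≥ 1. Then xy²z = c^(p+k) d^(9p). For this to be in L we would need 9p = 9(p+k), i.e. 9k = 0, contradicting k ≥ 1. So xy²z ∉ L.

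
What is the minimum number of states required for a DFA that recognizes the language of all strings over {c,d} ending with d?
By Myhill–Nerode, count the distinguishable equivalence classes: two classes — last symbol is d vs. not.
2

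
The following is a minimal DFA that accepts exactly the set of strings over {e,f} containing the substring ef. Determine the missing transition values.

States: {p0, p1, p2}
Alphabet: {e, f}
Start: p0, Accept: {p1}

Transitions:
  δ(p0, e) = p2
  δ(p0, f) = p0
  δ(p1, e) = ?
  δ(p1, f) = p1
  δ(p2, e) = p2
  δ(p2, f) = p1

From the language and accept set, identify what each state tracks — p0: no e seen yet; p1: substring ef seen; p2: seen a e, waiting for f.
Each missing δ(q, a) is the state matching the new tracked value after reading a.
δ(p1, e) = p1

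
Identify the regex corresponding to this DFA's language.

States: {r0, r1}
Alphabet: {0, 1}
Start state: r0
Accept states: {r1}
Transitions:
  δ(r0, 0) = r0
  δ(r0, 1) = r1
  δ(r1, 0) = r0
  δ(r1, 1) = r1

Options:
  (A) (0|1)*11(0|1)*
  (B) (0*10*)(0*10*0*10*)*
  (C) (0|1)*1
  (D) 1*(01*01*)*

Check each option against the DFA on short strings; one disagreement eliminates an option:
  (A) (0|1)*11(0|1)*: on '1' the DFA goes r0 → r1 and accepts (r1 ∈ Accept), but the regex does not match it → eliminate
  (B) (0*10*)(0*10*0*10*)*: on '10' the DFA goes r0 → r1 → r0 and rejects (r0 ∉ Accept), but the regex matches it → eliminate
  (C) (0|1)*1: agrees with the DFA on every string of length ≤ 6
  (D) 1*(01*01*)*: on ε the DFA stays in r0 and rejects (r0 ∉ Accept), but the regex matches it → eliminate
Only (C) is consistent with the DFA.
(C) (0|1)*1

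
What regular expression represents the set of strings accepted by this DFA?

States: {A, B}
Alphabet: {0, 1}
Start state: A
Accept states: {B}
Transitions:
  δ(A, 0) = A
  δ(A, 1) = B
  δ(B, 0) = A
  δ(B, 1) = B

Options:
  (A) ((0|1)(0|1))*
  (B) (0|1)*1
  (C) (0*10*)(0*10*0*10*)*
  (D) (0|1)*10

Check each option against the DFA on short strings; one disagreement eliminates an option:
  (A) ((0|1)(0|1))*: on ε the DFA stays in A and rejects (A ∉ Accept), but the regex matches it → eliminate
  (B) (0|1)*1: agrees with the DFA on every string of length ≤ 6
  (C) (0*10*)(0*10*0*10*)*: on '10' the DFA goes A → B → A and rejects (A ∉ Accept), but the regex matches it → eliminate
  (D) (0|1)*10: on '1' the DFA goes A → B and accepts (B ∈ Accept), but the regex does not match it → eliminate
Only (B) is consistent with the DFA.
(B) (0|1)*1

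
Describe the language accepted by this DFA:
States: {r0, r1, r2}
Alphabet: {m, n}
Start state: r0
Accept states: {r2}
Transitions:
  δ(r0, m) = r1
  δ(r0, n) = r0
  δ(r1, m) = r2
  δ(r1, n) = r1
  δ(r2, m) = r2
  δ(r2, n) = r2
Testing a few strings:
  'nn' → reject
  'n' → reject
  'mm' → accept
  'nmn' → reject
State roles: r0=zero m's seen; r1=one m seen; r2=≥ two m's seen
All strings over {m,n} containing at least two m's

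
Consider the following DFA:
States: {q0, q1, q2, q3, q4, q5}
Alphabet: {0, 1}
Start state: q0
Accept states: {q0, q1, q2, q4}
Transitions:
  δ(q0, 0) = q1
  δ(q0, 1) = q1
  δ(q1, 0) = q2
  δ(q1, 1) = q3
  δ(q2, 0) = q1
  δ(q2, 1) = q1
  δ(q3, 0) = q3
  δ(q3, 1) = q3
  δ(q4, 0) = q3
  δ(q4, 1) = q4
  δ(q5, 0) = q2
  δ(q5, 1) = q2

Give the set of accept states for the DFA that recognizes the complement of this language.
Complement accept states = All states \ Original accept states
= {q0, q1, q2, q3, q4, q5} \ {q0, q1, q2, q4}
{q3, q5}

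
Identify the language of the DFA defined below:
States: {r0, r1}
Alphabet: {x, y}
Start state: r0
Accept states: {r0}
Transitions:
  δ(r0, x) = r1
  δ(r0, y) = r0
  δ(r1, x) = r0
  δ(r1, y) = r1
Testing a few strings:
  'x' → reject
  'xyy' → reject
  'yy' → accept
  'y' → accept
State roles: r0=even number of x's so far; r1=odd number of x's so far
All strings over {x,y} with an even number of x's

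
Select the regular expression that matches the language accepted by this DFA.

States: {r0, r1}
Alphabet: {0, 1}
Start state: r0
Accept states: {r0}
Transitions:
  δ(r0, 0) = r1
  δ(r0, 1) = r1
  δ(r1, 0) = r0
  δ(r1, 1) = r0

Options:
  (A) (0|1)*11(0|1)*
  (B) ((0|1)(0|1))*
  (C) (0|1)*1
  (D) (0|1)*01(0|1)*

Check each option against the DFA on short strings; one disagreement eliminates an option:
  (A) (0|1)*11(0|1)*: on ε the DFA stays in r0 and accepts (r0 ∈ Accept), but the regex does not match it → eliminate
  (B) ((0|1)(0|1))*: agrees with the DFA on every string of length ≤ 6
  (C) (0|1)*1: on ε the DFA stays in r0 and accepts (r0 ∈ Accept), but the regex does not match it → eliminate
  (D) (0|1)*01(0|1)*: on ε the DFA stays in r0 and accepts (r0 ∈ Accept), but the regex does not match it → eliminate
Only (B) is consistent with the DFA.
(B) ((0|1)(0|1))*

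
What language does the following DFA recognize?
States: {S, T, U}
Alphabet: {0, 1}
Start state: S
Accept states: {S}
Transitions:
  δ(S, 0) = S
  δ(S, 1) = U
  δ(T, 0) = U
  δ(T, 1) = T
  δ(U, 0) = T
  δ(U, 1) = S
Testing a few strings:
  '00' → accept
  '001' → reject
  '1010' → reject
  '10' → reject
State roles: S=value ≡ 0 (mod 3); T=value ≡ 2 (mod 3); U=value ≡ 1 (mod 3)
All binary strings representing a multiple of 3 (read in base 2; leading zeros allowed and ε counts as 0)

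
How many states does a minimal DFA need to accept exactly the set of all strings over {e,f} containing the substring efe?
By Myhill–Nerode, count the distinguishable equivalence classes: 4 classes — one per longest suffix of the input that is a prefix of 'efe' (lengths 0 through 2), plus an absorbing 'already seen efe' class.
4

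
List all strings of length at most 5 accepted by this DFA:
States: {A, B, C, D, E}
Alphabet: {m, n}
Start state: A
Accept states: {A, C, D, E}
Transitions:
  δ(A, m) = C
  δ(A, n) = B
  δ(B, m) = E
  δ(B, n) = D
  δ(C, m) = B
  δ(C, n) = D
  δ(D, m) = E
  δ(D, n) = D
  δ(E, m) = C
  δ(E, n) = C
ε, m, mn, nm, nn, mmm, mmn, mnm, mnn, nmm, nmn, nnm, nnn, mmmm, mmmn, mmnm, mmnn, mnmm, mnmn, mnnm, mnnn, nmmn, nmnn, nnmm, nnmn, nnnm, nnnn, mmmmn, mmmnn, mmnmm, mmnmn, mmnnm, mmnnn, mnmmn, mnmnn, mnnmm, mnnmn, mnnnm, mnnnn, nmmmm, nmmmn, nmmnm, nmmnn, nmnmm, nmnmn, nmnnm, nmnnn, nnmmn, nnmnn, nnnmm, nnnmn, nnnnm, nnnnn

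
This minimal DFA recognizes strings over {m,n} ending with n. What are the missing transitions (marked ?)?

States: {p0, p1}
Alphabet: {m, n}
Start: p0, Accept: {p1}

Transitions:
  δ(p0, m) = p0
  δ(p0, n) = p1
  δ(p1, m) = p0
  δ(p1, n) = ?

From the language and accept set, identify what each state tracks — p0: last symbol not n; p1: last symbol is n.
Each missing δ(q, a) is the state matching the new tracked value after reading a.
δ(p1, n) = p1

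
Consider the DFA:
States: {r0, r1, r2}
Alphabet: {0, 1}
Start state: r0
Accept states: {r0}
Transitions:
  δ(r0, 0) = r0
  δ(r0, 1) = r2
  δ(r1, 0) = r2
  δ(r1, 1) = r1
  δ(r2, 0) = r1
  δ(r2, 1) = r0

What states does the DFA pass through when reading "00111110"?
read '0': r0 → r0
  read '0': r0 → r0
  read '1': r0 → r2
  read '1': r2 → r0
  read '1': r0 → r2
  read '1': r2 → r0
  read '1': r0 → r2
  read '0': r2 → r1
r0 -> r0 -> r0 -> r2 -> r0 -> r2 -> r0 -> r2 -> r1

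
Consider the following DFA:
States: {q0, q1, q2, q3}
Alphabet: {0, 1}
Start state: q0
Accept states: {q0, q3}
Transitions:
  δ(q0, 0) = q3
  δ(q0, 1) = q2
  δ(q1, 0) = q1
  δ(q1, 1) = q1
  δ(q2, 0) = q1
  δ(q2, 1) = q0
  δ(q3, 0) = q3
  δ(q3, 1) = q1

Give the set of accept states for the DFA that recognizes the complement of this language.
Complement accept states = All states \ Original accept states
= {q0, q1, q2, q3} \ {q0, q3}
{q1, q2}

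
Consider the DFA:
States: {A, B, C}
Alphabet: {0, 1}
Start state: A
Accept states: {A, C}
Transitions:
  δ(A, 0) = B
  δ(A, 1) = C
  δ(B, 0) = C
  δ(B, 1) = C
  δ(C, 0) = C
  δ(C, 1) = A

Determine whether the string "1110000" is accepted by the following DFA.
Processing string "1110000":
  A --1--> C
  C --1--> A
  A --1--> C
  C --0--> C
  C --0--> C
  C --0--> C
  C --0--> C
Final state: C
Accept states: {A, C}
Yes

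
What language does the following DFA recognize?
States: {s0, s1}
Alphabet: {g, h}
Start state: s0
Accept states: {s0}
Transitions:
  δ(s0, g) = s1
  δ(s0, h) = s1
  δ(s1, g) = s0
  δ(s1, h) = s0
Testing a few strings:
  'hgh' → reject
  'g' → reject
  'hh' → accept
  'h' → reject
State roles: s0=even length so far; s1=odd length so far
All strings over {g,h} of even length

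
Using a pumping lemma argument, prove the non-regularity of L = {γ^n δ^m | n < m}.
Assume L is regular with pumping length p. Idea: pumping up the γ-block makes the γ-count reach the δ-count.
Choose s = γ^p δ^(p+1) ∈ L. By the pumping lemma, s = xyz with |xy| ≤ p, |y| > 0, so y = γ^k with k ≥ 1. Then xy²z = γ^(p+k) δ^(p+1). Since p+k ≥ p+1, the number of γ's is no longer strictly less than the number of δ's, so xy²z ∉ L.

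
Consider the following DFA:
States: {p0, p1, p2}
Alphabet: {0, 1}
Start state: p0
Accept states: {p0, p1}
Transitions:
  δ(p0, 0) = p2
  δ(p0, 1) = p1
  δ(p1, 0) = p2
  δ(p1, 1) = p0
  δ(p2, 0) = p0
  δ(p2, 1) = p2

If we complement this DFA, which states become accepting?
Complement accept states = All states \ Original accept states
= {p0, p1, p2} \ {p0, p1}
{p2}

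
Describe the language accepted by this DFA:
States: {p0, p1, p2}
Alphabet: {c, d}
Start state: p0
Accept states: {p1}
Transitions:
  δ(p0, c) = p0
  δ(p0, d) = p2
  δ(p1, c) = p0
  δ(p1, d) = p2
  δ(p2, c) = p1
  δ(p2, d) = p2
Testing a few strings:
  'cdc' → accept
  'd' → reject
  'c' → reject
  'ddc' → accept
State roles: p0=no suffix match; p1=suffix is dc; p2=one trailing d
All strings over {c,d} ending with dc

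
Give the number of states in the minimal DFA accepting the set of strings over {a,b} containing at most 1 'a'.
By Myhill–Nerode, count the distinguishable equivalence classes: 3 classes — having seen 0, 1, or >1 copies of 'a'; counts 0 through 1 are accepting and >1 is dead.
3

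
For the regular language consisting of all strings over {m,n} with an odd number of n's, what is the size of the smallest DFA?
By Myhill–Nerode, count the distinguishable equivalence classes: two classes — parity of the count of n's.
2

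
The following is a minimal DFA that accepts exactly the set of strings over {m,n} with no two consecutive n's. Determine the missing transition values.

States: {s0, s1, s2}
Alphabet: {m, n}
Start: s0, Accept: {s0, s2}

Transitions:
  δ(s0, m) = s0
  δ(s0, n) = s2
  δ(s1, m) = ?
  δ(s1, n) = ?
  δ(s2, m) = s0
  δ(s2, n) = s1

From the language and accept set, identify what each state tracks — s0: last symbol not n (ok); s1: saw nn (dead); s2: last symbol n (ok).
Each missing δ(q, a) is the state matching the new tracked value after reading a.
δ(s1, m) = s1; δ(s1, n) = s1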